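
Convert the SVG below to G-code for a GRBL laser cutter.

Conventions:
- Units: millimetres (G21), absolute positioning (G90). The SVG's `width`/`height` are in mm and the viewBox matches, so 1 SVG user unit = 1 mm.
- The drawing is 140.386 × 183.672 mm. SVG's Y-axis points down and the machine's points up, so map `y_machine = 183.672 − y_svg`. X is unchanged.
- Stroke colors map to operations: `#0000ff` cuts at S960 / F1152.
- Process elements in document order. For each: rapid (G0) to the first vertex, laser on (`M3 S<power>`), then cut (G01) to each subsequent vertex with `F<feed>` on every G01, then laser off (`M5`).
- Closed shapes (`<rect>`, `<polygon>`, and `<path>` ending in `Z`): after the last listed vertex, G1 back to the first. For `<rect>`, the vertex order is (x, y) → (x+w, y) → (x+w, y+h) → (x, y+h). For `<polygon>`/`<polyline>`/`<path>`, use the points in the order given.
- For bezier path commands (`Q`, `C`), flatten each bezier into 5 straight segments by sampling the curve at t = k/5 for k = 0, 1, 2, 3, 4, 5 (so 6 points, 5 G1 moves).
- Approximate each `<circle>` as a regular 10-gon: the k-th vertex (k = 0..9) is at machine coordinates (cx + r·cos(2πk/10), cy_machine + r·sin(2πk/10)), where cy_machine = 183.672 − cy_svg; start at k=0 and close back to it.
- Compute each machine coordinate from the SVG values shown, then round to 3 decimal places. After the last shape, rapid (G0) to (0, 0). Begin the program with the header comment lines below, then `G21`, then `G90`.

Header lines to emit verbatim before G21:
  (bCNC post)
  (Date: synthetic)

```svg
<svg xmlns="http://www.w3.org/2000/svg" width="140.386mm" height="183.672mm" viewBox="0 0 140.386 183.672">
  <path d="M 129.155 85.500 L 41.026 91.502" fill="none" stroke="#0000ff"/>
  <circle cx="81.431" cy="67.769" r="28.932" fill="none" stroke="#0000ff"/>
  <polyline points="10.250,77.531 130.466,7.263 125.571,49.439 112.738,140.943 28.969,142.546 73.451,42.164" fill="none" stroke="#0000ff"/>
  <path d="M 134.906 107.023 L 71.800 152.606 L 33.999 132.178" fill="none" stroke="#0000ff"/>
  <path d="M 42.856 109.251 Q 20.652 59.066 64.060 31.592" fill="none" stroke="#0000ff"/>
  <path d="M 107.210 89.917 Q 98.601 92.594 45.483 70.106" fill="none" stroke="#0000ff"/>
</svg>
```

1 u = 1 mm; y_m = 183.672 − y.

[1] `<path>` line segment, #0000ff→cut S960 F1152: (129.155,98.172) → (41.026,92.170)

[2] `<circle>` circle, #0000ff→cut S960 F1152: (110.363,115.903) → (104.837,132.909) → (90.371,143.419) → (72.491,143.419) → (58.025,132.909) → (52.499,115.903) → (58.025,98.897) → (72.491,88.387) → (90.371,88.387) → (104.837,98.897) → (110.363,115.903) (closed)

[3] `<polyline>` open polyline, #0000ff→cut S960 F1152: (10.250,106.141) → (130.466,176.409) → (125.571,134.233) → (112.738,42.729) → (28.969,41.126) → (73.451,141.508)

[4] `<path>` open polyline, #0000ff→cut S960 F1152: (134.906,76.649) → (71.800,31.066) → (33.999,51.494)

[5] `<path>` quadratic bezier, #0000ff→cut S960 F1152: (42.856,74.421) → (36.599,93.587) → (35.591,110.935) → (39.832,126.467) → (49.321,140.182) → (64.060,152.080)

[6] `<path>` quadratic bezier, #0000ff→cut S960 F1152: (107.210,93.755) → (101.986,93.691) → (93.201,95.640) → (80.856,99.602) → (64.950,105.577) → (45.483,113.566)

(bCNC post)
(Date: synthetic)
G21
G90
G0 X129.155 Y98.172
M3 S960
G01 X41.026 Y92.170 F1152
M5
G0 X110.363 Y115.903
M3 S960
G01 X104.837 Y132.909 F1152
G01 X90.371 Y143.419 F1152
G01 X72.491 Y143.419 F1152
G01 X58.025 Y132.909 F1152
G01 X52.499 Y115.903 F1152
G01 X58.025 Y98.897 F1152
G01 X72.491 Y88.387 F1152
G01 X90.371 Y88.387 F1152
G01 X104.837 Y98.897 F1152
G01 X110.363 Y115.903 F1152
M5
G0 X10.250 Y106.141
M3 S960
G01 X130.466 Y176.409 F1152
G01 X125.571 Y134.233 F1152
G01 X112.738 Y42.729 F1152
G01 X28.969 Y41.126 F1152
G01 X73.451 Y141.508 F1152
M5
G0 X134.906 Y76.649
M3 S960
G01 X71.800 Y31.066 F1152
G01 X33.999 Y51.494 F1152
M5
G0 X42.856 Y74.421
M3 S960
G01 X36.599 Y93.587 F1152
G01 X35.591 Y110.935 F1152
G01 X39.832 Y126.467 F1152
G01 X49.321 Y140.182 F1152
G01 X64.060 Y152.080 F1152
M5
G0 X107.210 Y93.755
M3 S960
G01 X101.986 Y93.691 F1152
G01 X93.201 Y95.640 F1152
G01 X80.856 Y99.602 F1152
G01 X64.950 Y105.577 F1152
G01 X45.483 Y113.566 F1152
M5
G0 X0.000 Y0.000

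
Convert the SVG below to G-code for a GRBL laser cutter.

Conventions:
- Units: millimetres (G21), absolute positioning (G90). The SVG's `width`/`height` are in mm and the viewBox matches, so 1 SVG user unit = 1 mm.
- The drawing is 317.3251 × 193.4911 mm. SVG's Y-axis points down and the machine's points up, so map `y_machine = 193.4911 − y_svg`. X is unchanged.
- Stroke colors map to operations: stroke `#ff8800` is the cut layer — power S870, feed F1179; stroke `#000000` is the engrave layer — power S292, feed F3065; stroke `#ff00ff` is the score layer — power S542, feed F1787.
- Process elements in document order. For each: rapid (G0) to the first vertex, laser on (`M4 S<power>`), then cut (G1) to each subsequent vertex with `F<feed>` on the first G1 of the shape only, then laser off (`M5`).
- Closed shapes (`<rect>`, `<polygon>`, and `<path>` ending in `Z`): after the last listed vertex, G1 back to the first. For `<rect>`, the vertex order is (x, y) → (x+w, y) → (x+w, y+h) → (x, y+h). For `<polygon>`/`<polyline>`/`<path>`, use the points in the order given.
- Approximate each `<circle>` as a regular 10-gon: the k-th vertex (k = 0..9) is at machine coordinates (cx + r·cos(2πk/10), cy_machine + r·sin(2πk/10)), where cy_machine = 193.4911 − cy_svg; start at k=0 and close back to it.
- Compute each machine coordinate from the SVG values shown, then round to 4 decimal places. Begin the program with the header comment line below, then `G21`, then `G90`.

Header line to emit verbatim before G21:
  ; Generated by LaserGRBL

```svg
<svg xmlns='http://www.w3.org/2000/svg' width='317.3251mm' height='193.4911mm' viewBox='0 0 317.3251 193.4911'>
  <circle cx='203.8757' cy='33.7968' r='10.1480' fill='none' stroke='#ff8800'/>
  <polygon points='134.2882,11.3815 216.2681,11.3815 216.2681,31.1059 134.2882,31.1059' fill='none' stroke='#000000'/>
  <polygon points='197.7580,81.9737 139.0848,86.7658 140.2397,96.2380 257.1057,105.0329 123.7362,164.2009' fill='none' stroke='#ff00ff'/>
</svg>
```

Since the viewBox matches the mm dimensions, user units are millimetres directly. The only transform is the Y-flip y_m = 193.4911 − y_svg.

Shape 1 is a circle drawn with `<circle>`. Its stroke #ff8800 means cut at S870, F1179. After flipping Y the toolpath is (214.0237,159.6943) → (212.0856,165.6591) → (207.0116,169.3456) → (200.7398,169.3456) → (195.6658,165.6591) → (193.7277,159.6943) → (195.6658,153.7295) → (200.7398,150.0430) → (207.0116,150.0430) → (212.0856,153.7295) → (214.0237,159.6943), returning to the start.

Shape 2 is a rectangle drawn with `<polygon>`. Its stroke #000000 means engrave at S292, F3065. After flipping Y the toolpath is (134.2882,182.1096) → (216.2681,182.1096) → (216.2681,162.3852) → (134.2882,162.3852) → (134.2882,182.1096), returning to the start.

Shape 3 is a closed polygon drawn with `<polygon>`. Its stroke #ff00ff means score at S542, F1787. After flipping Y the toolpath is (197.7580,111.5174) → (139.0848,106.7253) → (140.2397,97.2531) → (257.1057,88.4582) → (123.7362,29.2902) → (197.7580,111.5174), returning to the start.

; Generated by LaserGRBL
G21
G90
G0 X214.0237 Y159.6943
M4 S870
G1 X212.0856 Y165.6591 F1179
G1 X207.0116 Y169.3456
G1 X200.7398 Y169.3456
G1 X195.6658 Y165.6591
G1 X193.7277 Y159.6943
G1 X195.6658 Y153.7295
G1 X200.7398 Y150.0430
G1 X207.0116 Y150.0430
G1 X212.0856 Y153.7295
G1 X214.0237 Y159.6943
M5
G0 X134.2882 Y182.1096
M4 S292
G1 X216.2681 Y182.1096 F3065
G1 X216.2681 Y162.3852
G1 X134.2882 Y162.3852
G1 X134.2882 Y182.1096
M5
G0 X197.7580 Y111.5174
M4 S542
G1 X139.0848 Y106.7253 F1787
G1 X140.2397 Y97.2531
G1 X257.1057 Y88.4582
G1 X123.7362 Y29.2902
G1 X197.7580 Y111.5174
M5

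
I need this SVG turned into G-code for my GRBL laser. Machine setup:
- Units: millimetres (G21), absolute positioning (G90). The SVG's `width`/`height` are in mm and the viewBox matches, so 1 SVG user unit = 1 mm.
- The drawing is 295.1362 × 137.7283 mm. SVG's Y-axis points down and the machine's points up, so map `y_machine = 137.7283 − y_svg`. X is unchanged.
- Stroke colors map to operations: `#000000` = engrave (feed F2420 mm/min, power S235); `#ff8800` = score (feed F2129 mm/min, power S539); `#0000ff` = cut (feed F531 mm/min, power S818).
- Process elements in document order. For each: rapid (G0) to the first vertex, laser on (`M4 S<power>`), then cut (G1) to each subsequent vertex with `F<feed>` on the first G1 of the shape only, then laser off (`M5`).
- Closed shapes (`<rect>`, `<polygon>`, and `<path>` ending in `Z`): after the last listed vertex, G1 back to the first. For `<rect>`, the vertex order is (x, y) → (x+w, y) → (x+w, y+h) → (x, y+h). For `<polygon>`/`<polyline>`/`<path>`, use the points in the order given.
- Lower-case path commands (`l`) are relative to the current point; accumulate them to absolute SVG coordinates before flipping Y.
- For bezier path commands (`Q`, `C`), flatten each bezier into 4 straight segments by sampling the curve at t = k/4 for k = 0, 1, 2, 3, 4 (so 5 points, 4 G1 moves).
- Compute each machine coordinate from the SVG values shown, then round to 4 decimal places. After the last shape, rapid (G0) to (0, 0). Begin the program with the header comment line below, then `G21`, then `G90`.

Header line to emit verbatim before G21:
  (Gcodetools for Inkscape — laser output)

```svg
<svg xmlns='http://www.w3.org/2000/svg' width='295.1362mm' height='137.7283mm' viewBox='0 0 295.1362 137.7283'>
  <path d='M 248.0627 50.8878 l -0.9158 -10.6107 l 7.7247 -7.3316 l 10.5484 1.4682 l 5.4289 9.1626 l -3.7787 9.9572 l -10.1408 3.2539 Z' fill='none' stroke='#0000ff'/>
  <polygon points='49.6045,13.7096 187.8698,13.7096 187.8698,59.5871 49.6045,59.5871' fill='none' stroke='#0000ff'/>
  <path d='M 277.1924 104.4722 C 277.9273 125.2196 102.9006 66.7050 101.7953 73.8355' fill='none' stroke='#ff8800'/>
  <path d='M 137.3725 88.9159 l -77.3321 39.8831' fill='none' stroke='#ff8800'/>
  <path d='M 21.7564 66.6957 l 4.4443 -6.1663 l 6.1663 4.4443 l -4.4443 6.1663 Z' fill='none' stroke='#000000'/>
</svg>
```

viewBox `0 0 295.1362 137.7283` with mm width/height → 1 unit = 1 mm. Flip: y_m = 137.7283 − y_svg.

**Shape 1** — `<path>` regular polygon, stroke `#0000ff` → cut (S818, F531). Machine vertices: (248.0627,86.8405) → (247.1469,97.4512) → (254.8716,104.7828) → (265.4200,103.3146) → (270.8489,94.1520) → (267.0702,84.1948) → (256.9294,80.9409) → (248.0627,86.8405). Closed: final G1 returns to the first vertex.

**Shape 2** — `<polygon>` rectangle, stroke `#0000ff` → cut (S818, F531). Machine vertices: (49.6045,124.0187) → (187.8698,124.0187) → (187.8698,78.1412) → (49.6045,78.1412) → (49.6045,124.0187). Closed: final G1 returns to the first vertex.

**Shape 3** — `<path>` cubic bezier, stroke `#ff8800` → score (S539, F2129). Control points (SVG): P0=(277.1924,104.4722), P1=(277.9273,125.2196), P2=(102.9006,66.7050), P3=(101.7953,73.8355); sampled at t=k/4. Machine vertices: (277.1924,33.2561) → (250.2521,30.2930) → (190.1839,43.4681) → (129.7707,59.1964) → (101.7953,63.8928). Open path.

**Shape 4** — `<path>` line segment, stroke `#ff8800` → score (S539, F2129). Machine vertices: (137.3725,48.8124) → (60.0404,8.9293). Open path.

**Shape 5** — `<path>` regular polygon, stroke `#000000` → engrave (S235, F2420). Machine vertices: (21.7564,71.0326) → (26.2007,77.1989) → (32.3670,72.7546) → (27.9227,66.5883) → (21.7564,71.0326). Closed: final G1 returns to the first vertex.

(Gcodetools for Inkscape — laser output)
G21
G90
G0 X248.0627 Y86.8405
M4 S818
G1 X247.1469 Y97.4512 F531
G1 X254.8716 Y104.7828
G1 X265.4200 Y103.3146
G1 X270.8489 Y94.1520
G1 X267.0702 Y84.1948
G1 X256.9294 Y80.9409
G1 X248.0627 Y86.8405
M5
G0 X49.6045 Y124.0187
M4 S818
G1 X187.8698 Y124.0187 F531
G1 X187.8698 Y78.1412
G1 X49.6045 Y78.1412
G1 X49.6045 Y124.0187
M5
G0 X277.1924 Y33.2561
M4 S539
G1 X250.2521 Y30.2930 F2129
G1 X190.1839 Y43.4681
G1 X129.7707 Y59.1964
G1 X101.7953 Y63.8928
M5
G0 X137.3725 Y48.8124
M4 S539
G1 X60.0404 Y8.9293 F2129
M5
G0 X21.7564 Y71.0326
M4 S235
G1 X26.2007 Y77.1989 F2420
G1 X32.3670 Y72.7546
G1 X27.9227 Y66.5883
G1 X21.7564 Y71.0326
M5
G0 X0.0000 Y0.0000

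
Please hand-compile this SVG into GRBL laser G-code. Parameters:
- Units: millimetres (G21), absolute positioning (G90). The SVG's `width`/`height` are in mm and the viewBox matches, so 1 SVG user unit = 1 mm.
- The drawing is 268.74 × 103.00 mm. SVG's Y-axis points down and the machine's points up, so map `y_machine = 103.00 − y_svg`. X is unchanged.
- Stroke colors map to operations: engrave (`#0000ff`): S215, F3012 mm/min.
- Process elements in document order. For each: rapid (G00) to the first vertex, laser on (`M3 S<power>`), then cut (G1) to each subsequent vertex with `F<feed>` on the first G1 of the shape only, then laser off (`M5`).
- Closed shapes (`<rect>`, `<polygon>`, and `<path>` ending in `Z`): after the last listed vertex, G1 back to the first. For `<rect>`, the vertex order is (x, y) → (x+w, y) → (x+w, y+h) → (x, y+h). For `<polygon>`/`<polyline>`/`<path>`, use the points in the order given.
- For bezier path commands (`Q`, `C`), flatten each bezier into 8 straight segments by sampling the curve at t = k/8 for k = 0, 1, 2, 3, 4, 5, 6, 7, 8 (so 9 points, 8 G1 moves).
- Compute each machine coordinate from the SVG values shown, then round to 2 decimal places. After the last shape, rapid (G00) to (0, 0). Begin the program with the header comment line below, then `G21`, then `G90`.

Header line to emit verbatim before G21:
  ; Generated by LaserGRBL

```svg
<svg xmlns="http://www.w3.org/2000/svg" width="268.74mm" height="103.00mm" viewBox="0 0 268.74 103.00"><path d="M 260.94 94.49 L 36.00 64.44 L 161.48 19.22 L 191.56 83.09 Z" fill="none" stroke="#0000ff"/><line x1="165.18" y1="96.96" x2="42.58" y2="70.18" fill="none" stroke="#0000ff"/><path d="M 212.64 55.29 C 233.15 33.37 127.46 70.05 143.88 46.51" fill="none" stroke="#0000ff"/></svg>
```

; Generated by LaserGRBL
G21
G90
G00 X260.94 Y8.51
M3 S215
G1 X36.00 Y38.56 F3012
G1 X161.48 Y83.78
G1 X191.56 Y19.91
G1 X260.94 Y8.51
M5
G00 X165.18 Y6.04
M3 S215
G1 X42.58 Y32.82 F3012
M5
G00 X212.64 Y47.71
M3 S215
G1 X214.90 Y53.42 F3012
G1 X208.24 Y55.02
G1 X195.57 Y53.91
G1 X179.79 Y51.49
G1 X163.83 Y49.15
G1 X150.58 Y48.27
G1 X142.96 Y50.25
G1 X143.88 Y56.49
M5
G00 X0.00 Y0.00

1 u = 1 mm; y_m = 103.00 − y.

[1] `<path>` closed polygon, #0000ff→engrave S215 F3012: (260.94,8.51) → (36.00,38.56) → (161.48,83.78) → (191.56,19.91) → (260.94,8.51) (closed)

[2] `<line>` line segment, #0000ff→engrave S215 F3012: (165.18,6.04) → (42.58,32.82)

[3] `<path>` cubic bezier, #0000ff→engrave S215 F3012: (212.64,47.71) → (214.90,53.42) → (208.24,55.02) → (195.57,53.91) → (179.79,51.49) → (163.83,49.15) → (150.58,48.27) → (142.96,50.25) → (143.88,56.49)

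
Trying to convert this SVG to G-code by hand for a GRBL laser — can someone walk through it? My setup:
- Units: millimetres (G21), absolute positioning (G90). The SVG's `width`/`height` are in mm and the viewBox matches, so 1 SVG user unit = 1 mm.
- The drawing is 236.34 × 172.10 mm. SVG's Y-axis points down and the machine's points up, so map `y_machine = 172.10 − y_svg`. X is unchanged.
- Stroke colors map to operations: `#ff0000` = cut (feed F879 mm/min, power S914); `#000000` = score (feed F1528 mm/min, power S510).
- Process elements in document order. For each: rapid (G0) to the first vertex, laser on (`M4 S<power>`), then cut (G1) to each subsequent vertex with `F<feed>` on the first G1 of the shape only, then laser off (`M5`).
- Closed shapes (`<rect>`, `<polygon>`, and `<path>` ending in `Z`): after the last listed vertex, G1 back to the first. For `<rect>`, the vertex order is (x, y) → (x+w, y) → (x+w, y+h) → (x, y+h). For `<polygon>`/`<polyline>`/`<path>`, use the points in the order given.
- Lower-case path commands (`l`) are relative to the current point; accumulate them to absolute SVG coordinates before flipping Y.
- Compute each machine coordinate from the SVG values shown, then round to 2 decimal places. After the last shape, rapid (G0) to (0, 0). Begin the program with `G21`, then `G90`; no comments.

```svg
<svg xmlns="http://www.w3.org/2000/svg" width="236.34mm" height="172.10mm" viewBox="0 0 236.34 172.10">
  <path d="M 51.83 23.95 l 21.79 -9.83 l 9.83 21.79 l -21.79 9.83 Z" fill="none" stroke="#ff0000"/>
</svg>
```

G21
G90
G0 X51.83 Y148.15
M4 S914
G1 X73.62 Y157.98 F879
G1 X83.45 Y136.19
G1 X61.66 Y126.36
G1 X51.83 Y148.15
M5
G0 X0.00 Y0.00

Since the viewBox matches the mm dimensions, user units are millimetres directly. The only transform is the Y-flip y_m = 172.10 − y_svg.

Shape 1 is a regular polygon drawn with `<path>`. Its stroke #ff0000 means cut at S914, F879. After flipping Y the toolpath is (51.83,148.15) → (73.62,157.98) → (83.45,136.19) → (61.66,126.36) → (51.83,148.15), returning to the start.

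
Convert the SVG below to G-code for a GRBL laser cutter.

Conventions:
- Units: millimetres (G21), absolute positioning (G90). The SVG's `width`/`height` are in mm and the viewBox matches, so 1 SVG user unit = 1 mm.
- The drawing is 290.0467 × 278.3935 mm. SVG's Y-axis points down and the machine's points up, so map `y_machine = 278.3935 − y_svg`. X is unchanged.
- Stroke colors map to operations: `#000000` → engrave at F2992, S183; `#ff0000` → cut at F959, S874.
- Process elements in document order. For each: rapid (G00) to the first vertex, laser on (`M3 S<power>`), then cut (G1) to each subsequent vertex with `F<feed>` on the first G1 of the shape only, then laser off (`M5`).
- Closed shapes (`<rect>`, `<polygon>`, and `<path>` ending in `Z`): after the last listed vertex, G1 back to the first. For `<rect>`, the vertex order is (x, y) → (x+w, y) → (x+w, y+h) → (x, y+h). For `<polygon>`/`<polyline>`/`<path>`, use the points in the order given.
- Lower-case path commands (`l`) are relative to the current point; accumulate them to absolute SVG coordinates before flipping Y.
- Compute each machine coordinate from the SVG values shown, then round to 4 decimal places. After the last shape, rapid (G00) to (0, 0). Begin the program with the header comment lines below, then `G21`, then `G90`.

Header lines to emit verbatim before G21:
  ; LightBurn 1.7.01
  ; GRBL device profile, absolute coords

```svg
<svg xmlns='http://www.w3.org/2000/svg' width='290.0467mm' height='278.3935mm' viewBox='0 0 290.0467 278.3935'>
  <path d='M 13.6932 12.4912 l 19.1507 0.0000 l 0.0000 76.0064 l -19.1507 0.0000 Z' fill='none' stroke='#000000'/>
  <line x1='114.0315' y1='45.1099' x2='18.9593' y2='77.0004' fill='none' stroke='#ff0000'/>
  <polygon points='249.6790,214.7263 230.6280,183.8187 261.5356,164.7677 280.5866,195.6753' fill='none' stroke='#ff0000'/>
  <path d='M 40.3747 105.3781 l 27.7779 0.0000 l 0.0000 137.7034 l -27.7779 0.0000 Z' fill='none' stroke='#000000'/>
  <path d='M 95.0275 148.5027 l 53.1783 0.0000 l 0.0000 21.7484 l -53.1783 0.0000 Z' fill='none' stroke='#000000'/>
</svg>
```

; LightBurn 1.7.01
; GRBL device profile, absolute coords
G21
G90
G00 X13.6932 Y265.9023
M3 S183
G1 X32.8439 Y265.9023 F2992
G1 X32.8439 Y189.8959
G1 X13.6932 Y189.8959
G1 X13.6932 Y265.9023
M5
G00 X114.0315 Y233.2836
M3 S874
G1 X18.9593 Y201.3931 F959
M5
G00 X249.6790 Y63.6672
M3 S874
G1 X230.6280 Y94.5748 F959
G1 X261.5356 Y113.6258
G1 X280.5866 Y82.7182
G1 X249.6790 Y63.6672
M5
G00 X40.3747 Y173.0154
M3 S183
G1 X68.1526 Y173.0154 F2992
G1 X68.1526 Y35.3120
G1 X40.3747 Y35.3120
G1 X40.3747 Y173.0154
M5
G00 X95.0275 Y129.8908
M3 S183
G1 X148.2058 Y129.8908 F2992
G1 X148.2058 Y108.1424
G1 X95.0275 Y108.1424
G1 X95.0275 Y129.8908
M5
G00 X0.0000 Y0.0000

1 u = 1 mm; y_m = 278.3935 − y.

[1] `<path>` rectangle, #000000→engrave S183 F2992: (13.6932,265.9023) → (32.8439,265.9023) → (32.8439,189.8959) → (13.6932,189.8959) → (13.6932,265.9023) (closed)

[2] `<line>` line segment, #ff0000→cut S874 F959: (114.0315,233.2836) → (18.9593,201.3931)

[3] `<polygon>` regular polygon, #ff0000→cut S874 F959: (249.6790,63.6672) → (230.6280,94.5748) → (261.5356,113.6258) → (280.5866,82.7182) → (249.6790,63.6672) (closed)

[4] `<path>` rectangle, #000000→engrave S183 F2992: (40.3747,173.0154) → (68.1526,173.0154) → (68.1526,35.3120) → (40.3747,35.3120) → (40.3747,173.0154) (closed)

[5] `<path>` rectangle, #000000→engrave S183 F2992: (95.0275,129.8908) → (148.2058,129.8908) → (148.2058,108.1424) → (95.0275,108.1424) → (95.0275,129.8908) (closed)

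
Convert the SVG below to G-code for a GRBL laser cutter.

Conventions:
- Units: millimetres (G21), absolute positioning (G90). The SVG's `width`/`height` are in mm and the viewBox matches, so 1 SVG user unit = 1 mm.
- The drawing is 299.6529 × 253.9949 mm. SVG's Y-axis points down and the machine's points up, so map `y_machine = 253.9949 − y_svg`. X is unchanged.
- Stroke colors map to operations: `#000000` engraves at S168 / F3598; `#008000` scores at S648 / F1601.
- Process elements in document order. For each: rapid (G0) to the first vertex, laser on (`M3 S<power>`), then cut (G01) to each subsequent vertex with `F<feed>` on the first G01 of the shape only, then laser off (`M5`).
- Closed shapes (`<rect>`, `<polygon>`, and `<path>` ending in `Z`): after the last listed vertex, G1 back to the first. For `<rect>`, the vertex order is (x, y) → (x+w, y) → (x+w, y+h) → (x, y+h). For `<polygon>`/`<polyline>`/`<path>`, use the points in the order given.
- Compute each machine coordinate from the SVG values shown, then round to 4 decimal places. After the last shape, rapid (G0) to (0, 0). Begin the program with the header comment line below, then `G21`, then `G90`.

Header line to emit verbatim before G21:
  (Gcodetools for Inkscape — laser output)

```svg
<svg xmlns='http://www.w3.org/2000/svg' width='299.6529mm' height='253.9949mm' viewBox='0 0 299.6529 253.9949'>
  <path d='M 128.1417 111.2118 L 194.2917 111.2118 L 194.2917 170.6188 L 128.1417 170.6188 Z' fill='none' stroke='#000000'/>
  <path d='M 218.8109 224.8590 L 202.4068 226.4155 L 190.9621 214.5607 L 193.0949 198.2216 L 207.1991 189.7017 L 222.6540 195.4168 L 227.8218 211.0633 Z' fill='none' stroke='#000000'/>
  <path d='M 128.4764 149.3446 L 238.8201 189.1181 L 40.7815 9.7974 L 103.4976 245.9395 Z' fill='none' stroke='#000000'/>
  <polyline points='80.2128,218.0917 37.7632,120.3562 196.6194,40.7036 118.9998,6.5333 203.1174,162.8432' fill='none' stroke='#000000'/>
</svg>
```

(Gcodetools for Inkscape — laser output)
G21
G90
G0 X128.1417 Y142.7831
M3 S168
G01 X194.2917 Y142.7831 F3598
G01 X194.2917 Y83.3761
G01 X128.1417 Y83.3761
G01 X128.1417 Y142.7831
M5
G0 X218.8109 Y29.1359
M3 S168
G01 X202.4068 Y27.5794 F3598
G01 X190.9621 Y39.4342
G01 X193.0949 Y55.7733
G01 X207.1991 Y64.2932
G01 X222.6540 Y58.5781
G01 X227.8218 Y42.9316
G01 X218.8109 Y29.1359
M5
G0 X128.4764 Y104.6503
M3 S168
G01 X238.8201 Y64.8768 F3598
G01 X40.7815 Y244.1975
G01 X103.4976 Y8.0554
G01 X128.4764 Y104.6503
M5
G0 X80.2128 Y35.9032
M3 S168
G01 X37.7632 Y133.6387 F3598
G01 X196.6194 Y213.2913
G01 X118.9998 Y247.4616
G01 X203.1174 Y91.1517
M5
G0 X0.0000 Y0.0000

Since the viewBox matches the mm dimensions, user units are millimetres directly. The only transform is the Y-flip y_m = 253.9949 − y_svg.

Shape 1 is a rectangle drawn with `<path>`. Its stroke #000000 means engrave at S168, F3598. After flipping Y the toolpath is (128.1417,142.7831) → (194.2917,142.7831) → (194.2917,83.3761) → (128.1417,83.3761) → (128.1417,142.7831), returning to the start.

Shape 2 is a regular polygon drawn with `<path>`. Its stroke #000000 means engrave at S168, F3598. After flipping Y the toolpath is (218.8109,29.1359) → (202.4068,27.5794) → (190.9621,39.4342) → (193.0949,55.7733) → (207.1991,64.2932) → (222.6540,58.5781) → (227.8218,42.9316) → (218.8109,29.1359), returning to the start.

Shape 3 is a closed polygon drawn with `<path>`. Its stroke #000000 means engrave at S168, F3598. After flipping Y the toolpath is (128.4764,104.6503) → (238.8201,64.8768) → (40.7815,244.1975) → (103.4976,8.0554) → (128.4764,104.6503), returning to the start.

Shape 4 is a open polyline drawn with `<polyline>`. Its stroke #000000 means engrave at S168, F3598. After flipping Y the toolpath is (80.2128,35.9032) → (37.7632,133.6387) → (196.6194,213.2913) → (118.9998,247.4616) → (203.1174,91.1517).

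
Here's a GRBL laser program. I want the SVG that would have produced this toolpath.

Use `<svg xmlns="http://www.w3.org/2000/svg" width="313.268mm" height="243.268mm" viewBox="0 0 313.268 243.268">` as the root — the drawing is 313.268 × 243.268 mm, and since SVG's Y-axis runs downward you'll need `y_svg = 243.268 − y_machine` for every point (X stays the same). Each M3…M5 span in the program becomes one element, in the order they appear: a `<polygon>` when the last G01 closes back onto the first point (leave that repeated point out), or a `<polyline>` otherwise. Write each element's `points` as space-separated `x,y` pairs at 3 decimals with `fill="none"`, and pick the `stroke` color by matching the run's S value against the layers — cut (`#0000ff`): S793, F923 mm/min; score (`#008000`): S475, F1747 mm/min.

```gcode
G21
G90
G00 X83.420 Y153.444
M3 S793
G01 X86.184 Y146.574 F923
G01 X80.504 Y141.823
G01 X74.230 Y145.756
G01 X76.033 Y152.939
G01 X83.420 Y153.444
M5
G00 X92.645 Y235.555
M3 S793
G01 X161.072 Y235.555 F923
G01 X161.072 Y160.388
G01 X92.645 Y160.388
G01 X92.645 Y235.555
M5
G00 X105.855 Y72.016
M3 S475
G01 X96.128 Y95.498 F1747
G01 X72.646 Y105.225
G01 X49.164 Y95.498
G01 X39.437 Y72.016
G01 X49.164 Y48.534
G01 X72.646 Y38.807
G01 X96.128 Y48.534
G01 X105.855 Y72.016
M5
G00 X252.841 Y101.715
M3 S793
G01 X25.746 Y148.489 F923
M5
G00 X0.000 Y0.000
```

Each laser-on run becomes one SVG element. Flip Y back into SVG space with y_svg = 243.268 − y_machine.

Run 1: S793 ⇒ cut layer `#0000ff`. The run returns to its start, so emit a `<polygon>` with points (Y-flipped): 83.420,89.824 86.184,96.694 80.504,101.445 74.230,97.512 76.033,90.329.

Run 2: power S793 maps to stroke `#0000ff` (cut). The run returns to its start, so emit a `<polygon>` with points (Y-flipped): 92.645,7.713 161.072,7.713 161.072,82.880 92.645,82.880.

Run 3: the run's S475 means `#008000` (score). The run returns to its start, so emit a `<polygon>` with points (Y-flipped): 105.855,171.252 96.128,147.770 72.646,138.043 49.164,147.770 39.437,171.252 49.164,194.734 72.646,204.461 96.128,194.734.

Run 4: the run's S793 means `#0000ff` (cut). The run is open, so emit a `<polyline>` with points (Y-flipped): 252.841,141.553 25.746,94.779.

<svg xmlns="http://www.w3.org/2000/svg" width="313.268mm" height="243.268mm" viewBox="0 0 313.268 243.268">
  <polygon points="83.420,89.824 86.184,96.694 80.504,101.445 74.230,97.512 76.033,90.329" fill="none" stroke="#0000ff"/>
  <polygon points="92.645,7.713 161.072,7.713 161.072,82.880 92.645,82.880" fill="none" stroke="#0000ff"/>
  <polygon points="105.855,171.252 96.128,147.770 72.646,138.043 49.164,147.770 39.437,171.252 49.164,194.734 72.646,204.461 96.128,194.734" fill="none" stroke="#008000"/>
  <polyline points="252.841,141.553 25.746,94.779" fill="none" stroke="#0000ff"/>
</svg>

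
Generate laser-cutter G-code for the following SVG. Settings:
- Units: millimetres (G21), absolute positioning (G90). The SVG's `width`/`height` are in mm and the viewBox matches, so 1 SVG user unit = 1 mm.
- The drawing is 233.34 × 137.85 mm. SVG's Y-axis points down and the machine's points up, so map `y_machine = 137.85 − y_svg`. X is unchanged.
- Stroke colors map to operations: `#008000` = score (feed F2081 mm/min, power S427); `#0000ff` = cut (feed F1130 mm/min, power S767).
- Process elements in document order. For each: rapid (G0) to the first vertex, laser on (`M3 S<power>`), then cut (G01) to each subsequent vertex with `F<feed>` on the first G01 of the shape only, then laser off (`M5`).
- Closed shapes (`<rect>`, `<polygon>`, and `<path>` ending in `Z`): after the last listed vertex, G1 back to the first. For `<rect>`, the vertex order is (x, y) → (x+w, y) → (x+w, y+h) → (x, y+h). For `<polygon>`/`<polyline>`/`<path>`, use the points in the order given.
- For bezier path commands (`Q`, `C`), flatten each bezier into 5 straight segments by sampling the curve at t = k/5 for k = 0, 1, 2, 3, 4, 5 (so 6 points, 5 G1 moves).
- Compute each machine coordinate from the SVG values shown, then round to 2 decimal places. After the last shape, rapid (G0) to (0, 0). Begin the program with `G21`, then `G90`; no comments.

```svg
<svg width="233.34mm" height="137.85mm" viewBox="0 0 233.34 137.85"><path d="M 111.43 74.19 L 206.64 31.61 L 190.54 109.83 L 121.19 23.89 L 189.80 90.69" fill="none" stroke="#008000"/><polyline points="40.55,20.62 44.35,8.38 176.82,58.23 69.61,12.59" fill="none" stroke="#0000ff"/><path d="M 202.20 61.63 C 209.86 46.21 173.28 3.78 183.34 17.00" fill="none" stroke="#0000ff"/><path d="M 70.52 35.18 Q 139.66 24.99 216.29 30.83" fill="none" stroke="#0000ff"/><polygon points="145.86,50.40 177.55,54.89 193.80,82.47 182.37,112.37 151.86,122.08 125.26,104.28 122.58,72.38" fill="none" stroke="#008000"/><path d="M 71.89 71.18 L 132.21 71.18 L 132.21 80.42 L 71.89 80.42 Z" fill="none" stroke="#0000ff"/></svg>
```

G21
G90
G0 X111.43 Y63.66
M3 S427
G01 X206.64 Y106.24 F2081
G01 X190.54 Y28.02
G01 X121.19 Y113.96
G01 X189.80 Y47.16
M5
G0 X40.55 Y117.23
M3 S767
G01 X44.35 Y129.47 F1130
G01 X176.82 Y79.62
G01 X69.61 Y125.26
M5
G0 X202.20 Y76.22
M3 S767
G01 X202.21 Y88.05 F1130
G01 X195.97 Y102.40
G01 X187.84 Y115.29
G01 X182.17 Y122.77
G01 X183.34 Y120.85
M5
G0 X70.52 Y102.67
M3 S767
G01 X98.48 Y106.10 F1130
G01 X127.03 Y108.26
G01 X156.18 Y109.13
G01 X185.94 Y108.71
G01 X216.29 Y107.02
M5
G0 X145.86 Y87.45
M3 S427
G01 X177.55 Y82.96 F2081
G01 X193.80 Y55.38
G01 X182.37 Y25.48
G01 X151.86 Y15.77
G01 X125.26 Y33.57
G01 X122.58 Y65.47
G01 X145.86 Y87.45
M5
G0 X71.89 Y66.67
M3 S767
G01 X132.21 Y66.67 F1130
G01 X132.21 Y57.43
G01 X71.89 Y57.43
G01 X71.89 Y66.67
M5
G0 X0.00 Y0.00

Since the viewBox matches the mm dimensions, user units are millimetres directly. The only transform is the Y-flip y_m = 137.85 − y_svg.

Shape 1 is a open polyline drawn with `<path>`. Its stroke #008000 means score at S427, F2081. After flipping Y the toolpath is (111.43,63.66) → (206.64,106.24) → (190.54,28.02) → (121.19,113.96) → (189.80,47.16).

Shape 2 is a open polyline drawn with `<polyline>`. Its stroke #0000ff means cut at S767, F1130. After flipping Y the toolpath is (40.55,117.23) → (44.35,129.47) → (176.82,79.62) → (69.61,125.26).

Shape 3 is a cubic bezier drawn with `<path>`. Its stroke #0000ff means cut at S767, F1130. After flipping Y the toolpath is (202.20,76.22) → (202.21,88.05) → (195.97,102.40) → (187.84,115.29) → (182.17,122.77) → (183.34,120.85).

Shape 4 is a quadratic bezier drawn with `<path>`. Its stroke #0000ff means cut at S767, F1130. After flipping Y the toolpath is (70.52,102.67) → (98.48,106.10) → (127.03,108.26) → (156.18,109.13) → (185.94,108.71) → (216.29,107.02).

Shape 5 is a regular polygon drawn with `<polygon>`. Its stroke #008000 means score at S427, F2081. After flipping Y the toolpath is (145.86,87.45) → (177.55,82.96) → (193.80,55.38) → (182.37,25.48) → (151.86,15.77) → (125.26,33.57) → (122.58,65.47) → (145.86,87.45), returning to the start.

Shape 6 is a rectangle drawn with `<path>`. Its stroke #0000ff means cut at S767, F1130. After flipping Y the toolpath is (71.89,66.67) → (132.21,66.67) → (132.21,57.43) → (71.89,57.43) → (71.89,66.67), returning to the start.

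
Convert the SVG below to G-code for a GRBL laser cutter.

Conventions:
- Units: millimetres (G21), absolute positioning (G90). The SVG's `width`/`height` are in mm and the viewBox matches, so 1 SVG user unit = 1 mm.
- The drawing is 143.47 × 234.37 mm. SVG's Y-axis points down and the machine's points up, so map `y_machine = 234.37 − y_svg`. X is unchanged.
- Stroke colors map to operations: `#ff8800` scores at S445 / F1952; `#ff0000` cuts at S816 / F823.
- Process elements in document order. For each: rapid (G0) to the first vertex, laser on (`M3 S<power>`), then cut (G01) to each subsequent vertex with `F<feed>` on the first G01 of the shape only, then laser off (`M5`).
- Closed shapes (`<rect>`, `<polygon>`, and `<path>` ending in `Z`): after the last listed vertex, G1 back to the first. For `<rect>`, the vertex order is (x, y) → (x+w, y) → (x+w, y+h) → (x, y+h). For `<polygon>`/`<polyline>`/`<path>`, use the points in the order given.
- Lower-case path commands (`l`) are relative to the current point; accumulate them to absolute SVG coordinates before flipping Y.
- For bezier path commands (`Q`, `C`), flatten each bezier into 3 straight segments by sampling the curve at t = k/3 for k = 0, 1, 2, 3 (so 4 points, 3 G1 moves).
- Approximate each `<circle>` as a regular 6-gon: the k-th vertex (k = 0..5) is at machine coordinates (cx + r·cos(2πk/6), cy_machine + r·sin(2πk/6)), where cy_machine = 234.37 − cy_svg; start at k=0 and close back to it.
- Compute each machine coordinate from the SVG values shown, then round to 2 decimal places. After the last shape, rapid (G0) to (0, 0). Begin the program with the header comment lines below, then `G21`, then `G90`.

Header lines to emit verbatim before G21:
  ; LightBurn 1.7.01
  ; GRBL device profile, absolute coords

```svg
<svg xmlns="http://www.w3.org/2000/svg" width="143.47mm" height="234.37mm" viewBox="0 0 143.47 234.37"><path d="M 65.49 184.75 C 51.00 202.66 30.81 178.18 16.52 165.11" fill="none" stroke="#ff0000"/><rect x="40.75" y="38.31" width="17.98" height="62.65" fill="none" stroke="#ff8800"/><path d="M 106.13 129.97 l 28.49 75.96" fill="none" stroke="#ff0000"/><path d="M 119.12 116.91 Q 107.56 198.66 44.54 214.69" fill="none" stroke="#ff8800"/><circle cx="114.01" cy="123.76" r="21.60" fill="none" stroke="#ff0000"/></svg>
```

viewBox `0 0 143.47 234.37` with mm width/height → 1 unit = 1 mm. Flip: y_m = 234.37 − y_svg.

**Shape 1** — `<path>` cubic bezier, stroke `#ff0000` → cut (S816, F823). Control points (SVG): P0=(65.49,184.75), P1=(51.00,202.66), P2=(30.81,178.18), P3=(16.52,165.11); sampled at t=k/3. Machine vertices: (65.49,49.62) → (49.53,43.85) → (32.35,54.38) → (16.52,69.26). Open path.

**Shape 2** — `<rect>` rectangle, stroke `#ff8800` → score (S445, F1952). Machine vertices: (40.75,196.06) → (58.73,196.06) → (58.73,133.41) → (40.75,133.41) → (40.75,196.06). Closed: final G1 returns to the first vertex.

**Shape 3** — `<path>` line segment, stroke `#ff0000` → cut (S816, F823). Machine vertices: (106.13,104.40) → (134.62,28.44). Open path.

**Shape 4** — `<path>` quadratic bezier, stroke `#ff8800` → score (S445, F1952). Control points (SVG): P0=(119.12,116.91), P1=(107.56,198.66), P2=(44.54,214.69); sampled at t=k/3. Machine vertices: (119.12,117.46) → (105.70,70.26) → (80.84,37.67) → (44.54,19.68). Open path.

**Shape 5** — `<circle>` circle, stroke `#ff0000` → cut (S816, F823). Machine vertices: (135.61,110.61) → (124.81,129.32) → (103.21,129.32) → (92.41,110.61) → (103.21,91.90) → (124.81,91.90) → (135.61,110.61). Closed: final G1 returns to the first vertex.

; LightBurn 1.7.01
; GRBL device profile, absolute coords
G21
G90
G0 X65.49 Y49.62
M3 S816
G01 X49.53 Y43.85 F823
G01 X32.35 Y54.38
G01 X16.52 Y69.26
M5
G0 X40.75 Y196.06
M3 S445
G01 X58.73 Y196.06 F1952
G01 X58.73 Y133.41
G01 X40.75 Y133.41
G01 X40.75 Y196.06
M5
G0 X106.13 Y104.40
M3 S816
G01 X134.62 Y28.44 F823
M5
G0 X119.12 Y117.46
M3 S445
G01 X105.70 Y70.26 F1952
G01 X80.84 Y37.67
G01 X44.54 Y19.68
M5
G0 X135.61 Y110.61
M3 S816
G01 X124.81 Y129.32 F823
G01 X103.21 Y129.32
G01 X92.41 Y110.61
G01 X103.21 Y91.90
G01 X124.81 Y91.90
G01 X135.61 Y110.61
M5
G0 X0.00 Y0.00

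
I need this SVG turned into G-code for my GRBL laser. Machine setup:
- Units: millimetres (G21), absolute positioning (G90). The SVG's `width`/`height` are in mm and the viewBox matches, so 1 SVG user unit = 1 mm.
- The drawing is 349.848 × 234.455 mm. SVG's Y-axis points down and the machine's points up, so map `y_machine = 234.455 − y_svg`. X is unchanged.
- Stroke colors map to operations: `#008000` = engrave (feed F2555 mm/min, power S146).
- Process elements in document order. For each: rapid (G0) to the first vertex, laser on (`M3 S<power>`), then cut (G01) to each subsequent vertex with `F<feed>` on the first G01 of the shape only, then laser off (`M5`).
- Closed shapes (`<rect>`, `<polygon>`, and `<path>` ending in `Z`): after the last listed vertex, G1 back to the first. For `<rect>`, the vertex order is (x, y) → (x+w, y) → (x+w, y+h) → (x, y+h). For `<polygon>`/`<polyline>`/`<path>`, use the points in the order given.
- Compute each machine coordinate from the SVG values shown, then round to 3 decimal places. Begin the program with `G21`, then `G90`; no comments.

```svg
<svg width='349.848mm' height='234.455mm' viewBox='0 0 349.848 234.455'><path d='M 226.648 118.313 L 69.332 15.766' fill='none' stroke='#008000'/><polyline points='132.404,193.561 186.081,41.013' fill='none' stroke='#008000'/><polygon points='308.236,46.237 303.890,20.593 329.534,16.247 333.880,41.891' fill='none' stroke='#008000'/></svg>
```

G21
G90
G0 X226.648 Y116.142
M3 S146
G01 X69.332 Y218.689 F2555
M5
G0 X132.404 Y40.894
M3 S146
G01 X186.081 Y193.442 F2555
M5
G0 X308.236 Y188.218
M3 S146
G01 X303.890 Y213.862 F2555
G01 X329.534 Y218.208
G01 X333.880 Y192.564
G01 X308.236 Y188.218
M5

Since the viewBox matches the mm dimensions, user units are millimetres directly. The only transform is the Y-flip y_m = 234.455 − y_svg.

Shape 1 is a line segment drawn with `<path>`. Its stroke #008000 means engrave at S146, F2555. After flipping Y the toolpath is (226.648,116.142) → (69.332,218.689).

Shape 2 is a line segment drawn with `<polyline>`. Its stroke #008000 means engrave at S146, F2555. After flipping Y the toolpath is (132.404,40.894) → (186.081,193.442).

Shape 3 is a regular polygon drawn with `<polygon>`. Its stroke #008000 means engrave at S146, F2555. After flipping Y the toolpath is (308.236,188.218) → (303.890,213.862) → (329.534,218.208) → (333.880,192.564) → (308.236,188.218), returning to the start.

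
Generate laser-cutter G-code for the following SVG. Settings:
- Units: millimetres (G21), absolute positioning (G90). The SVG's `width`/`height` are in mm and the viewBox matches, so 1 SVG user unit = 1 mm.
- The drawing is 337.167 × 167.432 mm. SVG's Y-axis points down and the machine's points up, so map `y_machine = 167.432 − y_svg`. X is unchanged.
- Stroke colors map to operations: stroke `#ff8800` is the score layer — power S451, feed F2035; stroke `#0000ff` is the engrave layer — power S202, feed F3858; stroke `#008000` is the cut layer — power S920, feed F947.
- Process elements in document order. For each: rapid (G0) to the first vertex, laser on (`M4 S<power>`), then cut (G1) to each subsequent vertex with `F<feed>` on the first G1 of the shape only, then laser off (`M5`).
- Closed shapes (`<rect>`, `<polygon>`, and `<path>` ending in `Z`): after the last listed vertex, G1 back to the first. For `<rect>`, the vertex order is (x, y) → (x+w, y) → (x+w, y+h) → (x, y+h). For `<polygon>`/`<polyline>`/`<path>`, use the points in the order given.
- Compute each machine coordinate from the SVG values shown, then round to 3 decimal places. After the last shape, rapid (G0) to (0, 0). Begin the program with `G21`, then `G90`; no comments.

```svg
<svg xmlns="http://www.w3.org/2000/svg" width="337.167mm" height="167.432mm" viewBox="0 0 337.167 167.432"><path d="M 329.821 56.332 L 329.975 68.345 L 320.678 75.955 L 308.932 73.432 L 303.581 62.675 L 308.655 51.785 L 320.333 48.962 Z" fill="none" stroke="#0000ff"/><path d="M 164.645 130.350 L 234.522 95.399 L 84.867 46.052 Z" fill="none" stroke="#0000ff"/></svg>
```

Since the viewBox matches the mm dimensions, user units are millimetres directly. The only transform is the Y-flip y_m = 167.432 − y_svg.

Shape 1 is a regular polygon drawn with `<path>`. Its stroke #0000ff means engrave at S202, F3858. After flipping Y the toolpath is (329.821,111.100) → (329.975,99.087) → (320.678,91.477) → (308.932,94.000) → (303.581,104.757) → (308.655,115.647) → (320.333,118.470) → (329.821,111.100), returning to the start.

Shape 2 is a closed polygon drawn with `<path>`. Its stroke #0000ff means engrave at S202, F3858. After flipping Y the toolpath is (164.645,37.082) → (234.522,72.033) → (84.867,121.380) → (164.645,37.082), returning to the start.

G21
G90
G0 X329.821 Y111.100
M4 S202
G1 X329.975 Y99.087 F3858
G1 X320.678 Y91.477
G1 X308.932 Y94.000
G1 X303.581 Y104.757
G1 X308.655 Y115.647
G1 X320.333 Y118.470
G1 X329.821 Y111.100
M5
G0 X164.645 Y37.082
M4 S202
G1 X234.522 Y72.033 F3858
G1 X84.867 Y121.380
G1 X164.645 Y37.082
M5
G0 X0.000 Y0.000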